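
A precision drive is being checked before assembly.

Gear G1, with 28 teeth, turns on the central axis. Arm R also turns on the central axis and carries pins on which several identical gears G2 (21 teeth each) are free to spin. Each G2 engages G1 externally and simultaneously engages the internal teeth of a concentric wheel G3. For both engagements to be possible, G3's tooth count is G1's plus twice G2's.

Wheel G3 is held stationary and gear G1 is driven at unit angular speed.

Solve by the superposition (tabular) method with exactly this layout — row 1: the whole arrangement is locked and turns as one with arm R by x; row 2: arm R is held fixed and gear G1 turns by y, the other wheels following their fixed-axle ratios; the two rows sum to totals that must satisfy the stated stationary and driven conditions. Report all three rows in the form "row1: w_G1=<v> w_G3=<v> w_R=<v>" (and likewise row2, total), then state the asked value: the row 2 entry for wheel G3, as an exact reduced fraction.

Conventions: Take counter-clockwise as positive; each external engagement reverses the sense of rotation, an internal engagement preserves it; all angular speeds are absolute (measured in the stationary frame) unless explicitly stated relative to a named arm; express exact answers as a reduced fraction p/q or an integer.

planetary set (28T centre, 21T on arm, 70T internal) — Willis relation
row 1 (train locked, turned with arm): all members turn x
row 2 (arm held, sun turns y): ω_ring = −(28/70)·y, ω_arm = 0
boundary: total ω_ring = x − (28/70)·y = 0 and total ω_sun = x + y = 1  ⇒  y = 5/7, x = 2/7
row 2 ring = −(28/70)·5/7 = -2/7
totals (row 1 + row 2): sun 2/7 + 5/7 = 1, ring 2/7 + (-2/7) = 0, arm 2/7 + 0 = 2/7
asked cell (row2, ring) = -2/7

row1: w_G1=2/7 w_G3=2/7 w_R=2/7
row2: w_G1=5/7 w_G3=-2/7 w_R=0
total: w_G1=1 w_G3=0 w_R=2/7
asked value: -2/7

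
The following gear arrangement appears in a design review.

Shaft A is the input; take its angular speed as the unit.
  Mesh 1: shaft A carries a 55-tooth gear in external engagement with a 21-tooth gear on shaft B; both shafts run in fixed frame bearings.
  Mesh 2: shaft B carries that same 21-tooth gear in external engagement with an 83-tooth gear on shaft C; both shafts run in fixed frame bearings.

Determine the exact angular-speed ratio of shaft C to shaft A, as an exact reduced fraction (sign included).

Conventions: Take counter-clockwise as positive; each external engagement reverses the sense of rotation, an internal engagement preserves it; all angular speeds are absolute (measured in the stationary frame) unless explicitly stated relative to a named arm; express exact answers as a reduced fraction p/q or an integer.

55/83

class = fixed-axis compound train [2 meshes; 2 ratios multiply, 2 sense flips]
mesh 1 [55T→21T]: running ratio 55/21, sense −
mesh 2 [21T→83T]: running ratio 55/83, sense +
ω_out/ω_in = 55/83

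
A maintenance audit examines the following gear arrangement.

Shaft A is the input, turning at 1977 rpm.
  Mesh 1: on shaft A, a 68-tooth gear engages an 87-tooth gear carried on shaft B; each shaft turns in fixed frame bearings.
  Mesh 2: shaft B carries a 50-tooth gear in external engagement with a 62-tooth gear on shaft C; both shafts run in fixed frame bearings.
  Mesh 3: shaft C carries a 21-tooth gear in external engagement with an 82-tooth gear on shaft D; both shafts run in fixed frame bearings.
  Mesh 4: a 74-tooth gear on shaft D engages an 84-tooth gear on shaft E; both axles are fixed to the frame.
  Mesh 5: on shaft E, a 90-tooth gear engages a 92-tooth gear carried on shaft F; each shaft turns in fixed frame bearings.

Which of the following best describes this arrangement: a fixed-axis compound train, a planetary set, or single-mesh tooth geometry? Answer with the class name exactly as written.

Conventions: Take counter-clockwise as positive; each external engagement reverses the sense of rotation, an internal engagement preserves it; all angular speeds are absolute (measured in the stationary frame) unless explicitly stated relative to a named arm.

fixed-axis compound train

topology: fixed-axis compound train — 5 meshes, A→F
classification: fixed-axis compound train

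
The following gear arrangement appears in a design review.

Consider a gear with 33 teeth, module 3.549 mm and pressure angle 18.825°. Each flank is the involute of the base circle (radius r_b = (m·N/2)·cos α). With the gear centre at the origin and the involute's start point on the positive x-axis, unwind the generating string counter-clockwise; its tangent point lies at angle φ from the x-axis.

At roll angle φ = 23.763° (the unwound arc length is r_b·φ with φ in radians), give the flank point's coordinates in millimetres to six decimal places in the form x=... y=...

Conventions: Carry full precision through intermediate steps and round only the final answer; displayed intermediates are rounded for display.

single-mesh involute tooth geometry (33T wheel at module 3.549)
pitch radius r_p = m·N/2 = 3.549·33/2 = 58.558500
base radius r_b = r_p·cos α = 58.558500·cos 18.825° = 55.426121
roll angle φ = 23.763° = 0.41474259 rad
x = r_b·(cos φ + φ·sin φ) = 59.990042
y = r_b·(sin φ − φ·cos φ) = 1.295509

x=59.990042 y=1.295509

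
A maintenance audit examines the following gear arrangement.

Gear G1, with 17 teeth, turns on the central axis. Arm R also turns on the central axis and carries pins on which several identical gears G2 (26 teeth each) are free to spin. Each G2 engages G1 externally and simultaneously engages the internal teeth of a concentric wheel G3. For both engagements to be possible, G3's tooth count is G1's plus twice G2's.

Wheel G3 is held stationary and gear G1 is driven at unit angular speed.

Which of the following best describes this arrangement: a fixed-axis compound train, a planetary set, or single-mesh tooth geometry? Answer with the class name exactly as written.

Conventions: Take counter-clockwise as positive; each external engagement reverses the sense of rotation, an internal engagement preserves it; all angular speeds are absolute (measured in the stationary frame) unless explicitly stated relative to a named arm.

planetary set

class = planetary set [G3 = 17+2·26 = 69; Willis about the carrier]
classification: planetary set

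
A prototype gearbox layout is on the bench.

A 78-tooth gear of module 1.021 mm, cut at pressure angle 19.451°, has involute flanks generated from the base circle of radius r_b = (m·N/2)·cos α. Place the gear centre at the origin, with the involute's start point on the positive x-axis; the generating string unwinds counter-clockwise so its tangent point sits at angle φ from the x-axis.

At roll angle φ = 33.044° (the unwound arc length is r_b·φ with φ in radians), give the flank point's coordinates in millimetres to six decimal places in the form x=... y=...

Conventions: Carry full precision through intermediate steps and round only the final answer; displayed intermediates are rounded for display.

single-mesh involute tooth geometry (78T wheel at module 1.021)
pitch radius r_p = m·N/2 = 1.021·78/2 = 39.819000
base radius r_b = r_p·cos α = 39.819000·cos 19.451° = 37.546395
roll angle φ = 33.044° = 0.57672660 rad
x = r_b·(cos φ + φ·sin φ) = 43.280902
y = r_b·(sin φ − φ·cos φ) = 2.321894

x=43.280902 y=2.321894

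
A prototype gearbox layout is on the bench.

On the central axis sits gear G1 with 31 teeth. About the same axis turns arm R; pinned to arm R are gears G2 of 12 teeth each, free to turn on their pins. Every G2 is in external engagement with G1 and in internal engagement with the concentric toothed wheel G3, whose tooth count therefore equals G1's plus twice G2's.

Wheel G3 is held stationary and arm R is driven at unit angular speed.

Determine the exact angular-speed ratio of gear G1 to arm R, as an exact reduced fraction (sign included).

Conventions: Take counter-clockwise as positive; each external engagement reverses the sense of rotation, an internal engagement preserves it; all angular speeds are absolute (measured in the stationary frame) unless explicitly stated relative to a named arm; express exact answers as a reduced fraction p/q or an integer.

86/31

topology: planetary set — G1 31T / G2 12T / G3 55T, arm = carrier (Willis)
ring teeth: 31 + 2·12 = 55
31(ω_sun−ω_arm) = −55(ω_ring−ω_arm),  ω_ring = 0, ω_arm = 1
ω_sun = 1 − (55/31)(0−1) = 86/31
ω_out/ω_in = 86/31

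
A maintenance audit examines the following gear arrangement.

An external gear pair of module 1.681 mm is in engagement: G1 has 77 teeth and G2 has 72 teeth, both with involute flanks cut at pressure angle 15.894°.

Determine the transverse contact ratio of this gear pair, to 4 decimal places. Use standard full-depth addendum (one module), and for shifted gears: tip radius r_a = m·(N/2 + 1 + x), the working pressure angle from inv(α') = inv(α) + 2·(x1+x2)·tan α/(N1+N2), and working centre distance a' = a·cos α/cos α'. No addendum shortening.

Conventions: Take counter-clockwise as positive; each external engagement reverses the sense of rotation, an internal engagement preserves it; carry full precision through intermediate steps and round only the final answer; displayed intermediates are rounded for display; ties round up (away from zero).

recognized (one external pair, fixed centres): single-mesh tooth geometry, m = 1.681, N1 = 77, N2 = 72
base radii: r_b1 = 62.244311, r_b2 = 58.202473
tip radii: r_a1 = 66.399500, r_a2 = 62.197000
no profile shift: α' = α, a' = a
action lengths: √(r_a1²−r_b1²) = 23.120106, √(r_a2²−r_b2²) = 21.930320
base pitch p_b = π·m·cos α = 5.079124
CR = (23.120106 + 21.930320 − 125.234500·sin 15.89400°)/5.079124 = 2.117273
contact ratio ≈ 2.1173

2.1173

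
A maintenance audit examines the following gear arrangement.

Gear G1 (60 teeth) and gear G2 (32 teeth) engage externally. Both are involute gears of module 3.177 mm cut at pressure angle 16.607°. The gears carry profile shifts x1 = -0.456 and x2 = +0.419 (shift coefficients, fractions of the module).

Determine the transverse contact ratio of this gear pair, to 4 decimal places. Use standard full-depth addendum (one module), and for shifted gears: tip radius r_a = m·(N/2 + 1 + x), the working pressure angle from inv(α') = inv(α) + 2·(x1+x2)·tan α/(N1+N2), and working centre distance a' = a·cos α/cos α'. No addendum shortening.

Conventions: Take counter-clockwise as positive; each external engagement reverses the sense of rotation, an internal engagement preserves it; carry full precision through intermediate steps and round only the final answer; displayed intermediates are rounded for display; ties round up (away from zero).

topology: single-mesh involute geometry — m = 3.177, 60T/32T pair
base radii: r_b1 = 91.334397, r_b2 = 48.711679
tip radii: r_a1 = 97.038288, r_a2 = 55.340163
inv(α') = inv(16.607°) + 2·(-0.456+0.419)·tan α/(60+32) = 0.00815926  ⇒  α' = 16.45093°
a' = a·cos α / cos α' = 146.1420·cos 16.607°/cos 16.45093° = 146.023913
action lengths: √(r_a1²−r_b1²) = 32.778914, √(r_a2²−r_b2²) = 26.262255
base pitch p_b = π·m·cos α = 9.564516
CR = (32.778914 + 26.262255 − 146.023913·sin 16.45093°)/9.564516 = 1.849342
contact ratio ≈ 1.8493

1.8493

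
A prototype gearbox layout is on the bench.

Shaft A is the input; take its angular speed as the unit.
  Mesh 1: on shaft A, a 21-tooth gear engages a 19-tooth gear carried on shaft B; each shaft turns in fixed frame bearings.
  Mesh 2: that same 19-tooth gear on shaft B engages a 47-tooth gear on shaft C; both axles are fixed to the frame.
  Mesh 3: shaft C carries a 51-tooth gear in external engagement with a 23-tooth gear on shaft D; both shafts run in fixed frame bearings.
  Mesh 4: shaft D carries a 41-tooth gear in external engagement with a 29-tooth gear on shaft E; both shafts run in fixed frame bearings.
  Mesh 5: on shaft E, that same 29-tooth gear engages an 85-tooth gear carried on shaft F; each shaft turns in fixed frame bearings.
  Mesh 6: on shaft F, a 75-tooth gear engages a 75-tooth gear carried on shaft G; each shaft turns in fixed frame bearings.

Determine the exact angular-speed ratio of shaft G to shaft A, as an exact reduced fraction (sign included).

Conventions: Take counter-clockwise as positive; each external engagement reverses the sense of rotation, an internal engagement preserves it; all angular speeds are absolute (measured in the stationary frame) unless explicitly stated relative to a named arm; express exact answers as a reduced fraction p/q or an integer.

class = fixed-axis compound train [6 meshes; 6 ratios multiply, 6 sense flips]
mesh 1 [21T→19T]: running ratio 21/19, sense −
mesh 2 [19T→47T]: running ratio 21/47, sense +
mesh 3 [51T→23T]: running ratio 1071/1081, sense −
mesh 4 [41T→29T]: running ratio 43911/31349, sense +
mesh 5 [29T→85T]: running ratio 2583/5405, sense −
mesh 6 [75T→75T]: running ratio 2583/5405, sense +
ω_out/ω_in = 2583/5405

2583/5405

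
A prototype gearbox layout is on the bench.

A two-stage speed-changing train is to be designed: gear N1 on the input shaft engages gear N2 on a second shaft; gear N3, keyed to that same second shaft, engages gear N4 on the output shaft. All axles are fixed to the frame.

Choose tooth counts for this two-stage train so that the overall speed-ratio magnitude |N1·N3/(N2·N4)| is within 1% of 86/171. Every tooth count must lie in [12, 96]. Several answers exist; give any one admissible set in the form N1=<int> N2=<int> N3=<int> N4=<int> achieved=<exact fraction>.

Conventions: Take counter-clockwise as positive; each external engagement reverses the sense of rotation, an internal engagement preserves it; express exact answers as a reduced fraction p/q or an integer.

N1=12 N2=18 N3=43 N4=57 achieved=86/171

topology: fixed-axis compound train — 2 stages, target 86/171
target = 86/171 in lowest terms: an exact hit needs N1·N3 = k·86 and N2·N4 = k·171 for one integer k, every count in [12, 96]; additionally prefer no 1:1 stage (N1 ≠ N2, N3 ≠ N4)
k = 1…5: no 1:1-free in-range split of k·86 and k·171 into factor pairs; take k = 6
k = 6: N1·N3 = 516 = 12·43, N2·N4 = 1026 = 18·57
achieved = 12·43/(18·57) = 86/171; |achieved − target| = 0 ≤ 43/8550 ✓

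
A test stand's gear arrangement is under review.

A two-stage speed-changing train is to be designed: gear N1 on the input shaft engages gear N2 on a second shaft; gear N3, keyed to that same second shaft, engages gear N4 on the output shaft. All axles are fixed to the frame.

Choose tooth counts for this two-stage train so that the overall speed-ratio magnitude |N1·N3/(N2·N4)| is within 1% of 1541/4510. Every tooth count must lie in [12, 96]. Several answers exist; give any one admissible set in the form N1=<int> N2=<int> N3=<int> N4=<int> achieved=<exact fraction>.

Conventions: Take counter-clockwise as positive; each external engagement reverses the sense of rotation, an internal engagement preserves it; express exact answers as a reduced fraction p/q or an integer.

N1=23 N2=55 N3=67 N4=82 achieved=1541/4510

design class (target 1541/4510): fixed-axis compound train
target = 1541/4510 in lowest terms: an exact hit needs N1·N3 = k·1541 and N2·N4 = k·4510 for one integer k, every count in [12, 96]; additionally prefer no 1:1 stage (N1 ≠ N2, N3 ≠ N4)
k = 1: N1·N3 = 1541 = 23·67, N2·N4 = 4510 = 55·82
achieved = 23·67/(55·82) = 1541/4510; |achieved − target| = 0 ≤ 1541/451000 ✓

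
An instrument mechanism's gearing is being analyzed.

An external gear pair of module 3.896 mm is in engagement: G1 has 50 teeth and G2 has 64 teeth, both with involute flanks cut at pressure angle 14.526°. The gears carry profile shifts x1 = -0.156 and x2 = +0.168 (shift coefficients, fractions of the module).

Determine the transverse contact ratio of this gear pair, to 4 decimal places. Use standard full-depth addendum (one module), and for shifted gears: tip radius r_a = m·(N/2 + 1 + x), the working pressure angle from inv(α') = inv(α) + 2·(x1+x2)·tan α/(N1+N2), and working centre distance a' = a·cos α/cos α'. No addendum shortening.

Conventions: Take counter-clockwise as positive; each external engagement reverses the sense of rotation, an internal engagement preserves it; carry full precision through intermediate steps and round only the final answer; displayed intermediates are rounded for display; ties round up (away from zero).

2.1632

topology: single-mesh involute geometry — m = 3.896, 50T/64T pair
base radii: r_b1 = 94.286504, r_b2 = 120.686725
tip radii: r_a1 = 100.688224, r_a2 = 129.222528
inv(α') = inv(14.526°) + 2·(-0.156+0.168)·tan α/(50+64) = 0.00562980  ⇒  α' = 14.57240°
a' = a·cos α / cos α' = 222.0720·cos 14.526°/cos 14.57240° = 222.118679
action lengths: √(r_a1²−r_b1²) = 35.329501, √(r_a2²−r_b2²) = 46.186320
base pitch p_b = π·m·cos α = 11.848392
CR = (35.329501 + 46.186320 − 222.118679·sin 14.57240°)/11.848392 = 2.163168
contact ratio ≈ 2.1632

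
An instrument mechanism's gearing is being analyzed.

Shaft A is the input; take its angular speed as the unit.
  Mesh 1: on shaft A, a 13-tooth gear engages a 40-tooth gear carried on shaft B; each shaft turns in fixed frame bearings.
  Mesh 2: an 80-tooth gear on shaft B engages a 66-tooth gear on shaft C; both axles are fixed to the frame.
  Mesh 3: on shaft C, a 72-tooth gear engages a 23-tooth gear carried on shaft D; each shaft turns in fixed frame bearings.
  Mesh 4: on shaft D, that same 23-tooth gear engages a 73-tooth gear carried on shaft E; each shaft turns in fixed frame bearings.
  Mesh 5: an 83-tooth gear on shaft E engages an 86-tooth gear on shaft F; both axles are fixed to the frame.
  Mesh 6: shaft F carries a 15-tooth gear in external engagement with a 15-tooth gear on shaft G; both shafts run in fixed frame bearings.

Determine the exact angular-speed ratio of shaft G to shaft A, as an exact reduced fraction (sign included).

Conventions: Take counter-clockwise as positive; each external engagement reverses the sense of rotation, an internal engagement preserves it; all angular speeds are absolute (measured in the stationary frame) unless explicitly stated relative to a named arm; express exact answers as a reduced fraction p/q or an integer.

class = fixed-axis compound train [6 meshes; 6 ratios multiply, 6 sense flips]
mesh 1 [13T→40T]: running ratio 13/40, sense −
mesh 2 [80T→66T]: running ratio 13/33, sense +
mesh 3 [72T→23T]: running ratio 312/253, sense −
mesh 4 [23T→73T]: running ratio 312/803, sense +
mesh 5 [83T→86T]: running ratio 12948/34529, sense −
mesh 6 [15T→15T]: running ratio 12948/34529, sense +
ω_out/ω_in = 12948/34529

12948/34529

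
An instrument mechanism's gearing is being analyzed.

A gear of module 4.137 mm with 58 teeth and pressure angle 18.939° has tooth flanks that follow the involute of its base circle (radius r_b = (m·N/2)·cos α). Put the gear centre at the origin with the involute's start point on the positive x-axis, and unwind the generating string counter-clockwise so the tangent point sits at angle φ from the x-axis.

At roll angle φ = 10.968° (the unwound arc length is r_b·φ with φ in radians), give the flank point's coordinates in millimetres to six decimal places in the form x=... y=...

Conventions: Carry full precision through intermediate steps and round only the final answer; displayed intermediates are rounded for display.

class = single-mesh tooth geometry [base-circle involute, m = 4.137, 58T]
pitch radius r_p = m·N/2 = 4.137·58/2 = 119.973000
base radius r_b = r_p·cos α = 119.973000·cos 18.939° = 113.478220
roll angle φ = 10.968° = 0.19142771 rad
x = r_b·(cos φ + φ·sin φ) = 115.538392
y = r_b·(sin φ − φ·cos φ) = 0.264371

x=115.538392 y=0.264371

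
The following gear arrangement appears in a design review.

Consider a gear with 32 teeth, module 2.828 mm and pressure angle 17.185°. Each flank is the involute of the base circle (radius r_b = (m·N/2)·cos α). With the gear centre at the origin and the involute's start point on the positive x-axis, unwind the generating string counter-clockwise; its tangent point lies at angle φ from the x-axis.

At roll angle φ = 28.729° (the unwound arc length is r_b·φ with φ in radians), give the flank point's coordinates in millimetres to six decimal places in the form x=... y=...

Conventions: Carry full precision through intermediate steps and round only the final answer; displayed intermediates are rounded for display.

class = single-mesh tooth geometry [base-circle involute, m = 2.828, 32T]
pitch radius r_p = m·N/2 = 2.828·32/2 = 45.248000
base radius r_b = r_p·cos α = 45.248000·cos 17.185° = 43.227937
roll angle φ = 28.729° = 0.50141564 rad
x = r_b·(cos φ + φ·sin φ) = 48.325251
y = r_b·(sin φ − φ·cos φ) = 1.771244

x=48.325251 y=1.771244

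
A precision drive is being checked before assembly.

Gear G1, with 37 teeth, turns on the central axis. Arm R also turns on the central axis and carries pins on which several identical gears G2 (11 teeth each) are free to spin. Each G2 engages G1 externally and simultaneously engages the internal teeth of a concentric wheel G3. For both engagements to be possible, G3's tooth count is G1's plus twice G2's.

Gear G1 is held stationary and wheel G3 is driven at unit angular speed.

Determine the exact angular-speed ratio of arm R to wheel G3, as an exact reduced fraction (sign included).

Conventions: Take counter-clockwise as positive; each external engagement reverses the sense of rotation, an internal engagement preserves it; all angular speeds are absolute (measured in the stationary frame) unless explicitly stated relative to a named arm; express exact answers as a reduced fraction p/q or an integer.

59/96

planetary set (37T centre, 11T on arm, 59T internal) — Willis relation
ring teeth: 37 + 2·11 = 59
37(ω_sun−ω_arm) = −59(ω_ring−ω_arm),  ω_sun = 0, ω_ring = 1
37(0−ω_arm) = −59(1−ω_arm)  ⇒  96·ω_arm = 59  ⇒  ω_arm = 59/96
ω_out/ω_in = 59/96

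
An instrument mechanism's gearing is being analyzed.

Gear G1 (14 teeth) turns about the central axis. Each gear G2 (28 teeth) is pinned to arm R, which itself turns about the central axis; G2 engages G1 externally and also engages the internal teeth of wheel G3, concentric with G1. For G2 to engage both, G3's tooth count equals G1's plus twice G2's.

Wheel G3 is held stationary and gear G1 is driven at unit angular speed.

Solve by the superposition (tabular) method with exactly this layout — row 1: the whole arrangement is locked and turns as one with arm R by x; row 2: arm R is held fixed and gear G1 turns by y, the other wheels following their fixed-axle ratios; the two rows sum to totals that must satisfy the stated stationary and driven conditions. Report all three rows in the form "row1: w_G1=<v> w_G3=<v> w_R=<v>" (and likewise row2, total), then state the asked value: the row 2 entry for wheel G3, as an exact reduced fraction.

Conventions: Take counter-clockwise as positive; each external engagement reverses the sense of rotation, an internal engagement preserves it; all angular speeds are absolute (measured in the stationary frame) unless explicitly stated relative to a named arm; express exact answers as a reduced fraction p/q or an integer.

row1: w_G1=1/6 w_G3=1/6 w_R=1/6
row2: w_G1=5/6 w_G3=-1/6 w_R=0
total: w_G1=1 w_G3=0 w_R=1/6
asked value: -1/6

recognized (axles ride arm R): planetary set, 14/28/70 teeth
row 1 (train locked, turned with arm): all members turn x
row 2 (arm held, sun turns y): ω_ring = −(14/70)·y, ω_arm = 0
boundary: total ω_ring = x − (14/70)·y = 0 and total ω_sun = x + y = 1  ⇒  y = 5/6, x = 1/6
row 2 ring = −(14/70)·5/6 = -1/6
totals (row 1 + row 2): sun 1/6 + 5/6 = 1, ring 1/6 + (-1/6) = 0, arm 1/6 + 0 = 1/6
asked cell (row2, ring) = -1/6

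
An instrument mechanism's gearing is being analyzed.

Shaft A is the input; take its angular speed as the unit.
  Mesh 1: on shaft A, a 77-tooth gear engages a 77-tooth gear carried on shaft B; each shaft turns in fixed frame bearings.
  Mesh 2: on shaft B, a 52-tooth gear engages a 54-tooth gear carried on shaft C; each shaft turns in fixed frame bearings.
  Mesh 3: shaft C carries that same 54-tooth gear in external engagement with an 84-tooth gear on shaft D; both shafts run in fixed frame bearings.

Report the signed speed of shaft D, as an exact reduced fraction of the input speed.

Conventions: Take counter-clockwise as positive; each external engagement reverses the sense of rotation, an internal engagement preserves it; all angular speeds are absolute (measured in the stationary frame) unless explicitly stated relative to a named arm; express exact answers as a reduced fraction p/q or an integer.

-13/21

3-mesh fixed-axis compound train (all bearings frame-fixed)
mesh 1 [77T→77T]: |ω|/ω_in = 1×77/77 = 1, sense flips to −
mesh 2 [52T→54T]: |ω|/ω_in = 1×52/54 = 26/27, sense flips to +
mesh 3 [54T→84T]: |ω|/ω_in = (26/27)×54/84 = 13/21, sense flips to −
signed output speed (× input speed) = -13/21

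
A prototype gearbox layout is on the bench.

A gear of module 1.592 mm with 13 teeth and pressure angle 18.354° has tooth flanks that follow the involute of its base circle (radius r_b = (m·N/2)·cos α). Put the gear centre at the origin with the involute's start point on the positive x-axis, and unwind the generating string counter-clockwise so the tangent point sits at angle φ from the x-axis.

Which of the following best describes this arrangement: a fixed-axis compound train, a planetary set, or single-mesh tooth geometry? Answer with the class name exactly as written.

single-mesh involute tooth geometry (13T wheel at module 1.592)
classification: single-mesh tooth geometry

single-mesh tooth geometry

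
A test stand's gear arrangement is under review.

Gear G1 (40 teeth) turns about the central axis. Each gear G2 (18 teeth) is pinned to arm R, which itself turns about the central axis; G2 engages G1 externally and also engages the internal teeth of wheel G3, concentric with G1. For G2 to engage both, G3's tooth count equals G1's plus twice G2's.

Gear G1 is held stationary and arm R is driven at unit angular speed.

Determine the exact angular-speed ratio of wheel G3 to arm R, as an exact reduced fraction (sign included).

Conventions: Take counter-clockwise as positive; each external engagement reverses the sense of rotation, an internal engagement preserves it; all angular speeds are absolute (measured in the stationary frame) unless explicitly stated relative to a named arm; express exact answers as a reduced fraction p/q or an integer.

topology: planetary set — G1 40T / G2 18T / G3 76T, arm = carrier (Willis)
ring teeth: 40 + 2·18 = 76
40(ω_sun−ω_arm) = −76(ω_ring−ω_arm),  ω_sun = 0, ω_arm = 1
ω_ring = 1 − (40/76)(0−1) = 29/19
ω_out/ω_in = 29/19

29/19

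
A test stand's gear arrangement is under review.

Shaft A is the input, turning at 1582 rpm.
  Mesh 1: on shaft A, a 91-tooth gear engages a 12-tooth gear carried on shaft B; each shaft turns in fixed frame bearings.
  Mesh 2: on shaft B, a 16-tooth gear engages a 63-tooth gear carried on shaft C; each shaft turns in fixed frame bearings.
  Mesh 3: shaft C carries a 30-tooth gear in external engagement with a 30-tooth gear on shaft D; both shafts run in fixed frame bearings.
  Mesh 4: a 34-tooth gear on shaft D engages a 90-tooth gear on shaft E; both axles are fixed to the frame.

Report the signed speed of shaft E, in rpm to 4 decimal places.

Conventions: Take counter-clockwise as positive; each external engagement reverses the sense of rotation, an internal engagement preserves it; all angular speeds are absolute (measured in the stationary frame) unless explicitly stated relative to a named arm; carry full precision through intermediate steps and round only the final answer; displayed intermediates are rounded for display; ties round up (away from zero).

+1151.0189 rpm

recognized (5 fixed axles, 4 meshes): fixed-axis compound train
mesh 1 [91T→12T]: ω = 1582.0000×91/12 = 11996.8333 rpm, sense flips to −
mesh 2 [16T→63T]: ω = 11996.8333×16/63 = 3046.8148 rpm, sense flips to +
mesh 3 [30T→30T]: ω = 3046.8148×30/30 = 3046.8148 rpm, sense flips to −
mesh 4 [34T→90T]: ω = 3046.8148×34/90 = 1151.0189 rpm, sense flips to +
signed output speed = +1151.0189 rpm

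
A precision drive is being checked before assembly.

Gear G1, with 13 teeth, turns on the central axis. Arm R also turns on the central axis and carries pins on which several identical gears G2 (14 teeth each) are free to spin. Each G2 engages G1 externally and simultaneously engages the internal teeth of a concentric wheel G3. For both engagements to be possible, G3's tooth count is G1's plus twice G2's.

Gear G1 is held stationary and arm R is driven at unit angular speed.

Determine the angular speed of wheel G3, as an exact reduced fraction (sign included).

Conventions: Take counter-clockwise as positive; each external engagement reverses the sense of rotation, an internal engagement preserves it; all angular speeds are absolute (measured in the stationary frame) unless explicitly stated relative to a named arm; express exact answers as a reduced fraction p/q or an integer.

54/41

recognized (axles ride arm R): planetary set, 13/14/41 teeth
ring teeth: 13 + 2·14 = 41
13(ω_sun−ω_arm) = −41(ω_ring−ω_arm),  ω_sun = 0, ω_arm = 1
ω_ring = 1 − (13/41)(0−1) = 54/41
exact speed ratio = 54/41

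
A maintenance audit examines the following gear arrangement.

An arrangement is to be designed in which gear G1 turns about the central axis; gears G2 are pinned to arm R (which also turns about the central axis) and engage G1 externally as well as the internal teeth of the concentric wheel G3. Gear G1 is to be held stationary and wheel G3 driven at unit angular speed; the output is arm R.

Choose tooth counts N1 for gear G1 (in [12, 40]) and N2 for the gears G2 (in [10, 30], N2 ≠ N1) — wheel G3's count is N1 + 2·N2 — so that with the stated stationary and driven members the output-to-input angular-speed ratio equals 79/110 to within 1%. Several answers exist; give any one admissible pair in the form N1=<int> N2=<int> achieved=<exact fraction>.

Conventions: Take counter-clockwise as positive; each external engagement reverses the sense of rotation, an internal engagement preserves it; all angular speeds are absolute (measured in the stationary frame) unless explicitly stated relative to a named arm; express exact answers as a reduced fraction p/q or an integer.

topology: planetary set — design target 79/110, arm = carrier (Willis)
Willis with ω_sun = 0: ω_arm/ω_ring = N3/(N1+N3); set equal to 79/110  ⇒  N3/N1 = (79/110)/(1 − 79/110) = 79/31
N3 = N1 + 2·N2  ⇒  N2/N1 = (N3/N1 − 1)/2 = (79/31 − 1)/2 = 24/31
smallest multiple with N1 ≥ 12 and N2 ≥ 10: k = 1  ⇒  N1 = 1·31 = 31, N2 = 1·24 = 24 (N1 ≤ 40, N2 ≤ 30, N2 ≠ N1 ✓), N3 = 31 + 2·24 = 79
check: N3/(N1+N3) with N1 = 31, N3 = 79 gives 79/110; |achieved − target| = 0 ≤ 79/11000 ✓

N1=31 N2=24 achieved=79/110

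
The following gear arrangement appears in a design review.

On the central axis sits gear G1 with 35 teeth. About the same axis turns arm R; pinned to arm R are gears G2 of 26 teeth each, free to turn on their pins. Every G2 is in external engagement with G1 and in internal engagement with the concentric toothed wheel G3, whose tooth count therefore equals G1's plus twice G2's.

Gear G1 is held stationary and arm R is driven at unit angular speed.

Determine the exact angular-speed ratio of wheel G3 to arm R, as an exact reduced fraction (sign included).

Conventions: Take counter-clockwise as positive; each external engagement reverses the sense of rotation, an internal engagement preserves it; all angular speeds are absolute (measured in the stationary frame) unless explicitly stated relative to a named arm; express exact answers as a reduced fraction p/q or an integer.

topology: planetary set — G1 35T / G2 26T / G3 87T, arm = carrier (Willis)
ring teeth: 35 + 2·26 = 87
35(ω_sun−ω_arm) = −87(ω_ring−ω_arm),  ω_sun = 0, ω_arm = 1
ω_ring = 1 − (35/87)(0−1) = 122/87
ω_out/ω_in = 122/87

122/87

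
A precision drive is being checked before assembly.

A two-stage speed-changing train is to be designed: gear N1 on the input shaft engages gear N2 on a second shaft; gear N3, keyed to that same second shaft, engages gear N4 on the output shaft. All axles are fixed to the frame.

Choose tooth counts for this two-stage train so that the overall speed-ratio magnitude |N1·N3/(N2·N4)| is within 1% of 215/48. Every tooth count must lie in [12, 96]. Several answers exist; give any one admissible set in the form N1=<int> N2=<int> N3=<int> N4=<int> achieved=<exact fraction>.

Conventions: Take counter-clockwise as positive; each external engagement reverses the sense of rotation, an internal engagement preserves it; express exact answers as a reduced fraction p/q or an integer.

N1=15 N2=12 N3=43 N4=12 achieved=215/48

class = fixed-axis compound train [2-stage, 215/48 wanted]
target = 215/48 in lowest terms: an exact hit needs N1·N3 = k·215 and N2·N4 = k·48 for one integer k, every count in [12, 96]; additionally prefer no 1:1 stage (N1 ≠ N2, N3 ≠ N4)
k = 1…2: no 1:1-free in-range split of k·215 and k·48 into factor pairs; take k = 3
k = 3: N1·N3 = 645 = 15·43, N2·N4 = 144 = 12·12
achieved = 15·43/(12·12) = 215/48; |achieved − target| = 0 ≤ 43/960 ✓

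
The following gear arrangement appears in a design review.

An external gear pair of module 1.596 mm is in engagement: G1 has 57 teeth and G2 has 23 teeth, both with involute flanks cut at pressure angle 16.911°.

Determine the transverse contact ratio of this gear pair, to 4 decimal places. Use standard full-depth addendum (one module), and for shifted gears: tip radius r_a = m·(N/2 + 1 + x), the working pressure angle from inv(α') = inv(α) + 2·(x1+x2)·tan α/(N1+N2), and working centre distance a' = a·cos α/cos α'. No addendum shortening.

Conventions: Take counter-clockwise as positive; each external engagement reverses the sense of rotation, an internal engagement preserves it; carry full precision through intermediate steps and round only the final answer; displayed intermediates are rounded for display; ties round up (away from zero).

1.8478

class = single-mesh tooth geometry [involute pair 57T × 23T, m = 1.596]
base radii: r_b1 = 43.519083, r_b2 = 17.560332
tip radii: r_a1 = 47.082000, r_a2 = 19.950000
no profile shift: α' = α, a' = a
action lengths: √(r_a1²−r_b1²) = 17.966750, √(r_a2²−r_b2²) = 9.467695
base pitch p_b = π·m·cos α = 4.797166
CR = (17.966750 + 9.467695 − 63.840000·sin 16.91100°)/4.797166 = 1.847818
contact ratio ≈ 1.8478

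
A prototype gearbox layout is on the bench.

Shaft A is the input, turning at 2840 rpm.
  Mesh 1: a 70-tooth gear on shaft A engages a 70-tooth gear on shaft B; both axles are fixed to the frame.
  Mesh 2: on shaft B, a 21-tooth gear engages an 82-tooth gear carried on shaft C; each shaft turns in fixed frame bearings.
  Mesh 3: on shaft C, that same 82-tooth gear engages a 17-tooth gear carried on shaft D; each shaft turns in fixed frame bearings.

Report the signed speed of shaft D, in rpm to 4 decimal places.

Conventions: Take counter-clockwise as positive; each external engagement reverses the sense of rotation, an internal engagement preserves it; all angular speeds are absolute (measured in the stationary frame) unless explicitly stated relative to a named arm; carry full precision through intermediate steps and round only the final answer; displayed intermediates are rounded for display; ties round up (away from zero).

-3508.2353 rpm

recognized (4 fixed axles, 3 meshes): fixed-axis compound train
mesh 1 [70T→70T]: ω = 2840.0000×70/70 = 2840.0000 rpm, sense flips to −
mesh 2 [21T→82T]: ω = 2840.0000×21/82 = 727.3171 rpm, sense flips to +
mesh 3 [82T→17T]: ω = 727.3171×82/17 = 3508.2353 rpm, sense flips to −
signed output speed = -3508.2353 rpm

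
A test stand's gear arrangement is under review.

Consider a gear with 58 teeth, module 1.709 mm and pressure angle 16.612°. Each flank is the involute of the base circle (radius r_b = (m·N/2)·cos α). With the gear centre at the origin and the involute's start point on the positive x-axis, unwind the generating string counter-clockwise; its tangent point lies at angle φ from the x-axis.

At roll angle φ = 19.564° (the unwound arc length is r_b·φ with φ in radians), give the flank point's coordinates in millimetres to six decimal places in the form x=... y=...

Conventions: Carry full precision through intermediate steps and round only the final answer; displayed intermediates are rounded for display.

x=50.180908 y=0.622926

class = single-mesh tooth geometry [base-circle involute, m = 1.709, 58T]
pitch radius r_p = m·N/2 = 1.709·58/2 = 49.561000
base radius r_b = r_p·cos α = 49.561000·cos 16.612° = 47.492459
roll angle φ = 19.564° = 0.34145621 rad
x = r_b·(cos φ + φ·sin φ) = 50.180908
y = r_b·(sin φ − φ·cos φ) = 0.622926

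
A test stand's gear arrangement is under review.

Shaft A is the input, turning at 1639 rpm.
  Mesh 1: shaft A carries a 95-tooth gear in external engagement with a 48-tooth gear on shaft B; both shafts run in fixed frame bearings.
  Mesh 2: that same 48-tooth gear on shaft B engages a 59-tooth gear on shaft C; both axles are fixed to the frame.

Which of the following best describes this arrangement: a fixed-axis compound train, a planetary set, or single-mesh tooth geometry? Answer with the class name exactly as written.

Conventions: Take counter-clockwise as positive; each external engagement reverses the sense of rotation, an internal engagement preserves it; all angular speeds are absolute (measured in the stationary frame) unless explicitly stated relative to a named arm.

2-mesh fixed-axis compound train (all bearings frame-fixed)
classification: fixed-axis compound train

fixed-axis compound train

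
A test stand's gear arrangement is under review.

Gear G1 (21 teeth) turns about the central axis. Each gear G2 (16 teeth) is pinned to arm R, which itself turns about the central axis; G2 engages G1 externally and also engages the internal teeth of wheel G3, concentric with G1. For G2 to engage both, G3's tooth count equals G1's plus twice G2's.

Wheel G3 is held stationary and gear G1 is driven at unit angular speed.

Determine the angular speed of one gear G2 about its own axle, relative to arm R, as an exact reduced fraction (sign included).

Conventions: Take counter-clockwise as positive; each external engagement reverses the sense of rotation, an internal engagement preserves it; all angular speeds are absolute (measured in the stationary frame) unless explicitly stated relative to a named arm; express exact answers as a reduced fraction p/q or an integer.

-1113/1184

class = planetary set [G3 = 21+2·16 = 53; Willis about the carrier]
ring teeth: 21 + 2·16 = 53
21(ω_sun−ω_arm) = −53(ω_ring−ω_arm),  ω_ring = 0, ω_sun = 1
21(1−ω_arm) = −53(0−ω_arm)  ⇒  74·ω_arm = 21  ⇒  ω_arm = 21/74
sun–planet mesh: 21·(1−21/74) = −16·(ω_p−ω_arm)  ⇒  ω_p−ω_arm = -1113/1184
exact speed ratio = -1113/1184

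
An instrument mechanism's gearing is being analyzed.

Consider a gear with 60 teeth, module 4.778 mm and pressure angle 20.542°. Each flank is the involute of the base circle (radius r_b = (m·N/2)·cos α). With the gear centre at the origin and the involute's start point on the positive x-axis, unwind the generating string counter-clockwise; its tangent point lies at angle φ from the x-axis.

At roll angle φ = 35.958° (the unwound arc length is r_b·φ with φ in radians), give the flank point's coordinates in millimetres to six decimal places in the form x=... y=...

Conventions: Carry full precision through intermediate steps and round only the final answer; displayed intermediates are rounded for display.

x=158.112689 y=10.629936

topology: single-mesh involute geometry — m = 4.778, N = 60
pitch radius r_p = m·N/2 = 4.778·60/2 = 143.340000
base radius r_b = r_p·cos α = 143.340000·cos 20.542° = 134.225758
roll angle φ = 35.958° = 0.62758549 rad
x = r_b·(cos φ + φ·sin φ) = 158.112689
y = r_b·(sin φ − φ·cos φ) = 10.629936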